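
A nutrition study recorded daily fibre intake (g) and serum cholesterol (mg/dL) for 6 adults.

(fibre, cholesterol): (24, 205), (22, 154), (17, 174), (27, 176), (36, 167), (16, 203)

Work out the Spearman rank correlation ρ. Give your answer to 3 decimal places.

-0.200

Rank fibre: 4, 3, 2, 5, 6, 1
Rank cholesterol: 6, 1, 3, 4, 2, 5
d = rank(fibre) − rank(cholesterol): -2, 2, -1, 1, 4, -4; Σd² = 42
ρ = 1 − 6Σd² / [n(n²−1)] = 1 − 6×42 / (6×35) = 1 − 252/210 ≈ -0.200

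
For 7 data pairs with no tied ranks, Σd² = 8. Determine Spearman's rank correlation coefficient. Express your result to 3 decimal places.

0.857

ρ = 1 − 6Σd² / [n(n²−1)] = 1 − 6×8 / (7×48)
  = 1 − 48/336 = 1 − 0.1429 ≈ 0.857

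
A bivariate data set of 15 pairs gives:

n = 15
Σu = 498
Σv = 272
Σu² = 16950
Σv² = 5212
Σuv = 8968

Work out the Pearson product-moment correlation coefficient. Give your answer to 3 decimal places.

r = (nΣuv − ΣuΣv) / √[(nΣu² − (Σu)²)(nΣv² − (Σv)²)]
Numerator: 15×8968 − 498×272 = -936
Denominator: √[(254250 − 248004)(78180 − 73984)] = √[6246 × 4196] = 5119.3961
r = -936 / 5119.3961 ≈ -0.183

-0.183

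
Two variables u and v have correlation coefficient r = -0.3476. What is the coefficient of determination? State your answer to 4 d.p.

r² = (-0.3476)² = 0.1208

0.1208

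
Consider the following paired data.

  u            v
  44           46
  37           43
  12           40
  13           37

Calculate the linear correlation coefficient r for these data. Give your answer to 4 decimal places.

0.9277

n = 4, Σu = 106, Σv = 166, Σu² = 3618, Σv² = 6934, Σuv = 4576
nΣuv − ΣuΣv = 18304 − 17596 = 708
nΣu² − (Σu)² = 14472 − 11236 = 3236; nΣv² − (Σv)² = 27736 − 27556 = 180
r = 708 / √(3236 × 180) = 708 / 763.2038 ≈ 0.9277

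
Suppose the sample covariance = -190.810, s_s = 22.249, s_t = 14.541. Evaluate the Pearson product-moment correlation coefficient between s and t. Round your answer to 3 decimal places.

-0.590

r = Cov(s,t) / (s_s · s_t) = -190.810 / (22.249 × 14.541)
  = -190.810 / 323.5227 ≈ -0.590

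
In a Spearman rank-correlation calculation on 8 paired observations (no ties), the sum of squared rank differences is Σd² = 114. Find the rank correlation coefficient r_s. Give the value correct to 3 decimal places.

ρ = 1 − 6Σd² / [n(n²−1)] = 1 − 6×114 / (8×63)
  = 1 − 684/504 = 1 − 1.3571 ≈ -0.357

-0.357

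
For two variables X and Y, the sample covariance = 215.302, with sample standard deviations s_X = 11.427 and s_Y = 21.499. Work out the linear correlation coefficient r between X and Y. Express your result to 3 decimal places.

0.876

r = Cov(X,Y) / (s_X · s_Y) = 215.302 / (11.427 × 21.499)
  = 215.302 / 245.6691 ≈ 0.876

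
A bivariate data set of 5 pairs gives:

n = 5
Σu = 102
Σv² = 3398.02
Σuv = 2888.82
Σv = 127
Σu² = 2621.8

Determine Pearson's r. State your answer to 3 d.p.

0.976

r = (nΣuv − ΣuΣv) / √[(nΣu² − (Σu)²)(nΣv² − (Σv)²)]
Numerator: 5×2888.82 − 102×127 = 1490.1
Denominator: √[(13109 − 10404)(16990.1 − 16129)] = √[2705 × 861.1] = 1526.1964
r = 1490.1 / 1526.1964 ≈ 0.976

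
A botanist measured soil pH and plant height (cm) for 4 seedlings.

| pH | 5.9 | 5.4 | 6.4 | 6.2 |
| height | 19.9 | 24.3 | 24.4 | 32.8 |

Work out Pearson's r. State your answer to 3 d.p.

n = 4, Σx = 23.9, Σy = 101.4, Σx² = 143.37, Σy² = 2657.7, Σxy = 608.15
nΣxy − ΣxΣy = 2432.6 − 2423.46 = 9.14
nΣx² − (Σx)² = 573.48 − 571.21 = 2.27; nΣy² − (Σy)² = 10630.8 − 10281.96 = 348.84
r = 9.14 / √(2.27 × 348.84) = 9.14 / 28.1401 ≈ 0.325

0.325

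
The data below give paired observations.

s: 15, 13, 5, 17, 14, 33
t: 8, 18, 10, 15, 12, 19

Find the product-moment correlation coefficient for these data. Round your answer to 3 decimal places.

n = 6, Σs = 97, Σt = 82, Σs² = 1993, Σt² = 1218, Σst = 1454
nΣst − ΣsΣt = 8724 − 7954 = 770
nΣs² − (Σs)² = 11958 − 9409 = 2549; nΣt² − (Σt)² = 7308 − 6724 = 584
r = 770 / √(2549 × 584) = 770 / 1220.0885 ≈ 0.631

0.631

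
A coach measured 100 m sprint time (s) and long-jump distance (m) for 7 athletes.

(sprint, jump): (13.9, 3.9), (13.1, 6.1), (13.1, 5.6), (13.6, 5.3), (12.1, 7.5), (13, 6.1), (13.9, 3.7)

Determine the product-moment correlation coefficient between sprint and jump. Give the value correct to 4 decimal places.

-0.9615

n = 7, Σx = 92.7, Σy = 38.2, Σx² = 1230.01, Σy² = 219.02, Σxy = 501.04
nΣxy − ΣxΣy = 3507.28 − 3541.14 = -33.86
nΣx² − (Σx)² = 8610.07 − 8593.29 = 16.78; nΣy² − (Σy)² = 1533.14 − 1459.24 = 73.9
r = -33.86 / √(16.78 × 73.9) = -33.86 / 35.2142 ≈ -0.9615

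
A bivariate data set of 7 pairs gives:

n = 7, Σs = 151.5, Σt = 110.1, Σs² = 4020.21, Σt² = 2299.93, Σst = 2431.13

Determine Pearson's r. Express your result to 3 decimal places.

0.074

r = (nΣst − ΣsΣt) / √[(nΣs² − (Σs)²)(nΣt² − (Σt)²)]
Numerator: 7×2431.13 − 151.5×110.1 = 337.76
Denominator: √[(28141.47 − 22952.25)(16099.51 − 12122.01)] = √[5189.22 × 3977.5] = 4543.1402
r = 337.76 / 4543.1402 ≈ 0.074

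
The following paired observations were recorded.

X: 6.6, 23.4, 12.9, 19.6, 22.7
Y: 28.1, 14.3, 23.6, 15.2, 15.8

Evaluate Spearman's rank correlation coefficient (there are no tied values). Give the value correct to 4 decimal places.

Rank X: 1, 5, 2, 3, 4
Rank Y: 5, 1, 4, 2, 3
d = rank(X) − rank(Y): -4, 4, -2, 1, 1; Σd² = 38
ρ = 1 − 6Σd² / [n(n²−1)] = 1 − 6×38 / (5×24) = 1 − 228/120 ≈ -0.9000

-0.9000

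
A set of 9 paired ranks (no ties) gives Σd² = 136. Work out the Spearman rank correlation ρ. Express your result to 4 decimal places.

ρ = 1 − 6Σd² / [n(n²−1)] = 1 − 6×136 / (9×80)
  = 1 − 816/720 = 1 − 1.13333 ≈ -0.1333

-0.1333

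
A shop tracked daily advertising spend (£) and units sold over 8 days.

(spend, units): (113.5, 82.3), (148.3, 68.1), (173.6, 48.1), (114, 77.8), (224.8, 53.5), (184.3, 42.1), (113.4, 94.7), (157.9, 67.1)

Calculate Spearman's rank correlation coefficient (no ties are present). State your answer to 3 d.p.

Rank spend: 2, 4, 6, 3, 8, 7, 1, 5
Rank units: 7, 5, 2, 6, 3, 1, 8, 4
d = rank(spend) − rank(units): -5, -1, 4, -3, 5, 6, -7, 1; Σd² = 162
ρ = 1 − 6Σd² / [n(n²−1)] = 1 − 6×162 / (8×63) = 1 − 972/504 ≈ -0.929

-0.929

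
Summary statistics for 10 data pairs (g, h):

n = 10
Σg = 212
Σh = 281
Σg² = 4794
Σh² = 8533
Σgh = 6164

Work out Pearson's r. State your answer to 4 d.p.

r = (nΣgh − ΣgΣh) / √[(nΣg² − (Σg)²)(nΣh² − (Σh)²)]
Numerator: 10×6164 − 212×281 = 2068
Denominator: √[(47940 − 44944)(85330 − 78961)] = √[2996 × 6369] = 4368.2404
r = 2068 / 4368.2404 ≈ 0.4734

0.4734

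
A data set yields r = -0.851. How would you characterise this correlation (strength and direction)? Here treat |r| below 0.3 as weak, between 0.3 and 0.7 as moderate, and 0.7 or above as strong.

strong negative

r = -0.851 < 0 so the relationship is negative.
|r| = 0.851, which falls in the strong range.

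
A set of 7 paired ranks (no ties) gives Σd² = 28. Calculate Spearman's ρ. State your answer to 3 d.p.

0.500

ρ = 1 − 6Σd² / [n(n²−1)] = 1 − 6×28 / (7×48)
  = 1 − 168/336 = 1 − 0.5000 ≈ 0.500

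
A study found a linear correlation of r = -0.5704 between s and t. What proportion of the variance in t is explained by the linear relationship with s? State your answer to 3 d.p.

0.325

r² = (-0.5704)² = 0.325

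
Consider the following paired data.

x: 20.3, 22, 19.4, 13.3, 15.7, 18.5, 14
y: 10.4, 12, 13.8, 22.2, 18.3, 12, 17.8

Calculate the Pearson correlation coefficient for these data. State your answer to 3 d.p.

n = 7, Σx = 123.2, Σy = 106.5, Σx² = 2234.08, Σy² = 1731.17, Σxy = 1796.61
nΣxy − ΣxΣy = 12576.27 − 13120.8 = -544.53
nΣx² − (Σx)² = 15638.56 − 15178.24 = 460.32; nΣy² − (Σy)² = 12118.19 − 11342.25 = 775.94
r = -544.53 / √(460.32 × 775.94) = -544.53 / 597.6460 ≈ -0.911

-0.911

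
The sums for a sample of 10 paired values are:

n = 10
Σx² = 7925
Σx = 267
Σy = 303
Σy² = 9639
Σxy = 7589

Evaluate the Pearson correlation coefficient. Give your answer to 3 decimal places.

r = (nΣxy − ΣxΣy) / √[(nΣx² − (Σx)²)(nΣy² − (Σy)²)]
Numerator: 10×7589 − 267×303 = -5011
Denominator: √[(79250 − 71289)(96390 − 91809)] = √[7961 × 4581] = 6038.9851
r = -5011 / 6038.9851 ≈ -0.830

-0.830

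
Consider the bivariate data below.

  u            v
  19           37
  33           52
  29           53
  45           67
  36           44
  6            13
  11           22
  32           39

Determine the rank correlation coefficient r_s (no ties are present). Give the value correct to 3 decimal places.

0.833

Rank u: 3, 6, 4, 8, 7, 1, 2, 5
Rank v: 3, 6, 7, 8, 5, 1, 2, 4
d = rank(u) − rank(v): 0, 0, -3, 0, 2, 0, 0, 1; Σd² = 14
ρ = 1 − 6Σd² / [n(n²−1)] = 1 − 6×14 / (8×63) = 1 − 84/504 ≈ 0.833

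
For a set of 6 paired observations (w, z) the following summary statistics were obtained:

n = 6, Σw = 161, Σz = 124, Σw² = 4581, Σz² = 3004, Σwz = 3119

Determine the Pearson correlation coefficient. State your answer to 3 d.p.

r = (nΣwz − ΣwΣz) / √[(nΣw² − (Σw)²)(nΣz² − (Σz)²)]
Numerator: 6×3119 − 161×124 = -1250
Denominator: √[(27486 − 25921)(18024 − 15376)] = √[1565 × 2648] = 2035.7112
r = -1250 / 2035.7112 ≈ -0.614

-0.614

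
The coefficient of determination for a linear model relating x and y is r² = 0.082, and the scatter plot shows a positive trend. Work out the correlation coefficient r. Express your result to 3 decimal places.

0.286

|r| = √0.082 = 0.286
The association is positive, so r = 0.286.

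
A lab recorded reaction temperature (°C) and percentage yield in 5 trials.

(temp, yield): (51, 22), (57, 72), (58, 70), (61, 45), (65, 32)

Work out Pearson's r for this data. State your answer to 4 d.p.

0.0790

n = 5, Σx = 292, Σy = 241, Σx² = 17160, Σy² = 13617, Σxy = 14111
nΣxy − ΣxΣy = 70555 − 70372 = 183
nΣx² − (Σx)² = 85800 − 85264 = 536; nΣy² − (Σy)² = 68085 − 58081 = 10004
r = 183 / √(536 × 10004) = 183 / 2315.6304 ≈ 0.0790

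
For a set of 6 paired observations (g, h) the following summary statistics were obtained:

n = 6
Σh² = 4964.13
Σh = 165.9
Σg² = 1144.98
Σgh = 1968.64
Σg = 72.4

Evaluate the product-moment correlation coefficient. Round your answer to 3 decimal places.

-0.104

r = (nΣgh − ΣgΣh) / √[(nΣg² − (Σg)²)(nΣh² − (Σh)²)]
Numerator: 6×1968.64 − 72.4×165.9 = -199.32
Denominator: √[(6869.88 − 5241.76)(29784.78 − 27522.81)] = √[1628.12 × 2261.97] = 1919.0515
r = -199.32 / 1919.0515 ≈ -0.104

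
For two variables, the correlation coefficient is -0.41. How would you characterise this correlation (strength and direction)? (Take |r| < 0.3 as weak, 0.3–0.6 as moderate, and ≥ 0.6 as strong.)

r = -0.41 < 0 so the relationship is negative.
|r| = 0.41, which falls in the moderate range.

moderate negative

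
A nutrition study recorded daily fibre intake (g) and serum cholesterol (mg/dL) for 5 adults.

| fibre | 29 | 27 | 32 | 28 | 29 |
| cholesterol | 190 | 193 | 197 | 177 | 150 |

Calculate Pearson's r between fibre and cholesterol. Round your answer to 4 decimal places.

0.1960

n = 5, Σx = 145, Σy = 907, Σx² = 4219, Σy² = 165987, Σxy = 26331
nΣxy − ΣxΣy = 131655 − 131515 = 140
nΣx² − (Σx)² = 21095 − 21025 = 70; nΣy² − (Σy)² = 829935 − 822649 = 7286
r = 140 / √(70 × 7286) = 140 / 714.1568 ≈ 0.1960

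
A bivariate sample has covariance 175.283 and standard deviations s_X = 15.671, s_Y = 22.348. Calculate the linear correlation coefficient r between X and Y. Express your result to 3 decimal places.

0.501

r = Cov(X,Y) / (s_X · s_Y) = 175.283 / (15.671 × 22.348)
  = 175.283 / 350.2155 ≈ 0.501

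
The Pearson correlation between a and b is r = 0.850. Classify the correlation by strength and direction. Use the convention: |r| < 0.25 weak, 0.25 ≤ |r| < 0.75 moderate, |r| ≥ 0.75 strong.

r = 0.850 > 0 so the relationship is positive.
|r| = 0.850, which falls in the strong range.

strong positive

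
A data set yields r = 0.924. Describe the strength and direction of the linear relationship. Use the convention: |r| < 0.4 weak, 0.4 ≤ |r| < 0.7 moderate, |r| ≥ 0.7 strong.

strong positive

r = 0.924 > 0 so the relationship is positive.
|r| = 0.924, which falls in the strong range.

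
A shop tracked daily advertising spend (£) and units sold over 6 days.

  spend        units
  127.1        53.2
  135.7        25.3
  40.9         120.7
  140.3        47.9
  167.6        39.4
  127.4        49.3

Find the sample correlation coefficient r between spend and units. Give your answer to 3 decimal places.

-0.928

n = 6, Σx = 739, Σy = 335.8, Σx² = 100246.32, Σy² = 24316.08, Σxy = 34736.19
nΣxy − ΣxΣy = 208417.14 − 248156.2 = -39739.06
nΣx² − (Σx)² = 601477.92 − 546121 = 55356.92; nΣy² − (Σy)² = 145896.48 − 112761.64 = 33134.84
r = -39739.06 / √(55356.92 × 33134.84) = -39739.06 / 42828.0596 ≈ -0.928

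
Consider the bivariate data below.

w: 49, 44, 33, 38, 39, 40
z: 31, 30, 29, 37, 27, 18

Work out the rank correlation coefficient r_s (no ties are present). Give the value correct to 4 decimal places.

Rank w: 6, 5, 1, 2, 3, 4
Rank z: 5, 4, 3, 6, 2, 1
d = rank(w) − rank(z): 1, 1, -2, -4, 1, 3; Σd² = 32
ρ = 1 − 6Σd² / [n(n²−1)] = 1 − 6×32 / (6×35) = 1 − 192/210 ≈ 0.0857

0.0857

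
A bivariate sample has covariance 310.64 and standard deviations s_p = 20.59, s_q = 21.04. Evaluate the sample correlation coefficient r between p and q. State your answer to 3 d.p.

r = Cov(p,q) / (s_p · s_q) = 310.64 / (20.59 × 21.04)
  = 310.64 / 433.2136 ≈ 0.717

0.717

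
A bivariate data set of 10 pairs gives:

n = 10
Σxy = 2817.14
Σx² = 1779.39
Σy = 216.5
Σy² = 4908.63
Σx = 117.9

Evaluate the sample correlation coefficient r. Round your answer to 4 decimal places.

0.9012

r = (nΣxy − ΣxΣy) / √[(nΣx² − (Σx)²)(nΣy² − (Σy)²)]
Numerator: 10×2817.14 − 117.9×216.5 = 2646.05
Denominator: √[(17793.9 − 13900.41)(49086.3 − 46872.25)] = √[3893.49 × 2214.05] = 2936.0486
r = 2646.05 / 2936.0486 ≈ 0.9012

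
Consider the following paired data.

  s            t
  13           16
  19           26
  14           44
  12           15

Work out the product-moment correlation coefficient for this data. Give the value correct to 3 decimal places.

n = 4, Σs = 58, Σt = 101, Σs² = 870, Σt² = 3093, Σst = 1498
nΣst − ΣsΣt = 5992 − 5858 = 134
nΣs² − (Σs)² = 3480 − 3364 = 116; nΣt² − (Σt)² = 12372 − 10201 = 2171
r = 134 / √(116 × 2171) = 134 / 501.8326 ≈ 0.267

0.267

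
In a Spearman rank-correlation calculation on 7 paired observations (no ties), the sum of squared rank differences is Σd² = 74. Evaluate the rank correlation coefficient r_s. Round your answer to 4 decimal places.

ρ = 1 − 6Σd² / [n(n²−1)] = 1 − 6×74 / (7×48)
  = 1 − 444/336 = 1 − 1.32143 ≈ -0.3214

-0.3214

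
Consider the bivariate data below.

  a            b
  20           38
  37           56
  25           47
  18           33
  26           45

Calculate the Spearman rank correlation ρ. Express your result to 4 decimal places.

Rank a: 2, 5, 3, 1, 4
Rank b: 2, 5, 4, 1, 3
d = rank(a) − rank(b): 0, 0, -1, 0, 1; Σd² = 2
ρ = 1 − 6Σd² / [n(n²−1)] = 1 − 6×2 / (5×24) = 1 − 12/120 ≈ 0.9000

0.9000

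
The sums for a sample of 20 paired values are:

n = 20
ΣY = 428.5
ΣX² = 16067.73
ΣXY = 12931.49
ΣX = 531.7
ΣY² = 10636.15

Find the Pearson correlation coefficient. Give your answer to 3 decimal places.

r = (nΣXY − ΣXΣY) / √[(nΣX² − (ΣX)²)(nΣY² − (ΣY)²)]
Numerator: 20×12931.49 − 531.7×428.5 = 30796.35
Denominator: √[(321354.6 − 282704.89)(212723 − 183612.25)] = √[38649.71 × 29110.75] = 33542.8390
r = 30796.35 / 33542.8390 ≈ 0.918

0.918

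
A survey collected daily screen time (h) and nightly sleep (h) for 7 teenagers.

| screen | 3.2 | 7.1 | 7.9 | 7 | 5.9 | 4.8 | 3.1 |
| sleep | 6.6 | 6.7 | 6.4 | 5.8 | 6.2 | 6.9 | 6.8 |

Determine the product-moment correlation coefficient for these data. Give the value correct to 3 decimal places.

n = 7, Σx = 39, Σy = 45.4, Σx² = 239.52, Σy² = 295.34, Σxy = 250.63
nΣxy − ΣxΣy = 1754.41 − 1770.6 = -16.19
nΣx² − (Σx)² = 1676.64 − 1521 = 155.64; nΣy² − (Σy)² = 2067.38 − 2061.16 = 6.22
r = -16.19 / √(155.64 × 6.22) = -16.19 / 31.1140 ≈ -0.520

-0.520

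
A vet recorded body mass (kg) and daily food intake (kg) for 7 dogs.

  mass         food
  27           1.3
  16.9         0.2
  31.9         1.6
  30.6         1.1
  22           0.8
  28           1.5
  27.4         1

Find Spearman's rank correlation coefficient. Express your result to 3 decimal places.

Rank mass: 3, 1, 7, 6, 2, 5, 4
Rank food: 5, 1, 7, 4, 2, 6, 3
d = rank(mass) − rank(food): -2, 0, 0, 2, 0, -1, 1; Σd² = 10
ρ = 1 − 6Σd² / [n(n²−1)] = 1 − 6×10 / (7×48) = 1 − 60/336 ≈ 0.821

0.821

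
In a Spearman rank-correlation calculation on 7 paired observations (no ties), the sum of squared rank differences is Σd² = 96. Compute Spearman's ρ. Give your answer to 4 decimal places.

ρ = 1 − 6Σd² / [n(n²−1)] = 1 − 6×96 / (7×48)
  = 1 − 576/336 = 1 − 1.71429 ≈ -0.7143

-0.7143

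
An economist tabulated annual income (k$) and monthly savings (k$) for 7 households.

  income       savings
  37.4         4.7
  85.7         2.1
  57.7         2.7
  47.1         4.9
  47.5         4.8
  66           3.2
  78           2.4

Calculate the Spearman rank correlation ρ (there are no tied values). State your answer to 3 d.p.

Rank income: 1, 7, 4, 2, 3, 5, 6
Rank savings: 5, 1, 3, 7, 6, 4, 2
d = rank(income) − rank(savings): -4, 6, 1, -5, -3, 1, 4; Σd² = 104
ρ = 1 − 6Σd² / [n(n²−1)] = 1 − 6×104 / (7×48) = 1 − 624/336 ≈ -0.857

-0.857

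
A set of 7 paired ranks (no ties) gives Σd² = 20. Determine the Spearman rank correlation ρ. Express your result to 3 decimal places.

0.643

ρ = 1 − 6Σd² / [n(n²−1)] = 1 − 6×20 / (7×48)
  = 1 − 120/336 = 1 − 0.3571 ≈ 0.643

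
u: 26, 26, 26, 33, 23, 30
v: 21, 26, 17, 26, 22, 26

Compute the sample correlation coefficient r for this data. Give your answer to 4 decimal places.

n = 6, Σu = 164, Σv = 138, Σu² = 4546, Σv² = 3242, Σuv = 3808
nΣuv − ΣuΣv = 22848 − 22632 = 216
nΣu² − (Σu)² = 27276 − 26896 = 380; nΣv² − (Σv)² = 19452 − 19044 = 408
r = 216 / √(380 × 408) = 216 / 393.7512 ≈ 0.5486

0.5486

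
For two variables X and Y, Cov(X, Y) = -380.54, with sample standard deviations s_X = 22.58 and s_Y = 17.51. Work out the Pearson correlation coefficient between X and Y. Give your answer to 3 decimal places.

-0.962

r = Cov(X,Y) / (s_X · s_Y) = -380.54 / (22.58 × 17.51)
  = -380.54 / 395.3758 ≈ -0.962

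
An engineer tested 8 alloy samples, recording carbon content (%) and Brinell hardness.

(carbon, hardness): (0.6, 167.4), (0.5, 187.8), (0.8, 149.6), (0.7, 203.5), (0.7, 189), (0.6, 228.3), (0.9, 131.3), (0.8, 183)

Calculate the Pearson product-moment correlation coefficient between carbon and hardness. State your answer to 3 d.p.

n = 8, Σx = 5.6, Σy = 1439.9, Σx² = 4.04, Σy² = 265654.59, Σxy = 990.32
nΣxy − ΣxΣy = 7922.56 − 8063.44 = -140.88
nΣx² − (Σx)² = 32.32 − 31.36 = 0.96; nΣy² − (Σy)² = 2125236.72 − 2073312.01 = 51924.71
r = -140.88 / √(0.96 × 51924.71) = -140.88 / 223.2660 ≈ -0.631

-0.631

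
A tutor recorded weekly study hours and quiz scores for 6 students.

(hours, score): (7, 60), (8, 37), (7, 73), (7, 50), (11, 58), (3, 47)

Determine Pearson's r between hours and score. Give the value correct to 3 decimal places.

n = 6, Σx = 43, Σy = 325, Σx² = 341, Σy² = 18371, Σxy = 2356
nΣxy − ΣxΣy = 14136 − 13975 = 161
nΣx² − (Σx)² = 2046 − 1849 = 197; nΣy² − (Σy)² = 110226 − 105625 = 4601
r = 161 / √(197 × 4601) = 161 / 952.0488 ≈ 0.169

0.169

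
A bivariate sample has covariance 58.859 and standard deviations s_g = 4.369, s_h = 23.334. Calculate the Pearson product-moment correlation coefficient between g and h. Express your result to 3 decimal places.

0.577

r = Cov(g,h) / (s_g · s_h) = 58.859 / (4.369 × 23.334)
  = 58.859 / 101.9462 ≈ 0.577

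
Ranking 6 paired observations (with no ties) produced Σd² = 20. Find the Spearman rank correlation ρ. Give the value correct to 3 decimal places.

0.429

ρ = 1 − 6Σd² / [n(n²−1)] = 1 − 6×20 / (6×35)
  = 1 − 120/210 = 1 − 0.5714 ≈ 0.429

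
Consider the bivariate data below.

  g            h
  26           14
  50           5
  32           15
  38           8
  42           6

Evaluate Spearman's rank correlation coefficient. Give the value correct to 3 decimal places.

Rank g: 1, 5, 2, 3, 4
Rank h: 4, 1, 5, 3, 2
d = rank(g) − rank(h): -3, 4, -3, 0, 2; Σd² = 38
ρ = 1 − 6Σd² / [n(n²−1)] = 1 − 6×38 / (5×24) = 1 − 228/120 ≈ -0.900

-0.900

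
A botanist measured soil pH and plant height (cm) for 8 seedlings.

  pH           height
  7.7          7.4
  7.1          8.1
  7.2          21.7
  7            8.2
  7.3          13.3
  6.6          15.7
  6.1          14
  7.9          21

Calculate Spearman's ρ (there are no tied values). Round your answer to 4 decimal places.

-0.0238

Rank pH: 7, 4, 5, 3, 6, 2, 1, 8
Rank height: 1, 2, 8, 3, 4, 6, 5, 7
d = rank(pH) − rank(height): 6, 2, -3, 0, 2, -4, -4, 1; Σd² = 86
ρ = 1 − 6Σd² / [n(n²−1)] = 1 − 6×86 / (8×63) = 1 − 516/504 ≈ -0.0238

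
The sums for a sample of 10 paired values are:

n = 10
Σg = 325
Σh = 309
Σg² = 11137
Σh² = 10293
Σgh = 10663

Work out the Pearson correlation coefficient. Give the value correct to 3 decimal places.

r = (nΣgh − ΣgΣh) / √[(nΣg² − (Σg)²)(nΣh² − (Σh)²)]
Numerator: 10×10663 − 325×309 = 6205
Denominator: √[(111370 − 105625)(102930 − 95481)] = √[5745 × 7449] = 6541.7509
r = 6205 / 6541.7509 ≈ 0.949

0.949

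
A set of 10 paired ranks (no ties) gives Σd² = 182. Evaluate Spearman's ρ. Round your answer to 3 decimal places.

-0.103

ρ = 1 − 6Σd² / [n(n²−1)] = 1 − 6×182 / (10×99)
  = 1 − 1092/990 = 1 − 1.1030 ≈ -0.103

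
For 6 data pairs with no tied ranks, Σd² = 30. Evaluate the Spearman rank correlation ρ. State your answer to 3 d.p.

ρ = 1 − 6Σd² / [n(n²−1)] = 1 − 6×30 / (6×35)
  = 1 − 180/210 = 1 − 0.8571 ≈ 0.143

0.143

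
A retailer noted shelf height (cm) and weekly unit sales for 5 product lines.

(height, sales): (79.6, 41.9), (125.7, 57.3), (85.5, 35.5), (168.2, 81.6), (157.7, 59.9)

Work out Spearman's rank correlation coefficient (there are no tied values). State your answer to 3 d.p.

Rank height: 1, 3, 2, 5, 4
Rank sales: 2, 3, 1, 5, 4
d = rank(height) − rank(sales): -1, 0, 1, 0, 0; Σd² = 2
ρ = 1 − 6Σd² / [n(n²−1)] = 1 − 6×2 / (5×24) = 1 − 12/120 ≈ 0.900

0.900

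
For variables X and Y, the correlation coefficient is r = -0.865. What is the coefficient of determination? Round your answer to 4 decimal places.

0.7482

r² = (-0.865)² = 0.7482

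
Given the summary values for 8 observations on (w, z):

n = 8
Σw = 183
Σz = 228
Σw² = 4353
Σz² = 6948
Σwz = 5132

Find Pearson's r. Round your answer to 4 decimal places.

-0.3047

r = (nΣwz − ΣwΣz) / √[(nΣw² − (Σw)²)(nΣz² − (Σz)²)]
Numerator: 8×5132 − 183×228 = -668
Denominator: √[(34824 − 33489)(55584 − 51984)] = √[1335 × 3600] = 2192.2591
r = -668 / 2192.2591 ≈ -0.3047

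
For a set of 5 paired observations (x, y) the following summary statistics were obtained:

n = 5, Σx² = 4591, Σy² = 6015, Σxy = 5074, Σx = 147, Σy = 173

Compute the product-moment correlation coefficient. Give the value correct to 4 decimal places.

r = (nΣxy − ΣxΣy) / √[(nΣx² − (Σx)²)(nΣy² − (Σy)²)]
Numerator: 5×5074 − 147×173 = -61
Denominator: √[(22955 − 21609)(30075 − 29929)] = √[1346 × 146] = 443.3013
r = -61 / 443.3013 ≈ -0.1376

-0.1376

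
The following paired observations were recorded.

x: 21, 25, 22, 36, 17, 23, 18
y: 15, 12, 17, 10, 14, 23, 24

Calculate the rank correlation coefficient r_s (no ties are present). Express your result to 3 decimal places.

Rank x: 3, 6, 4, 7, 1, 5, 2
Rank y: 4, 2, 5, 1, 3, 6, 7
d = rank(x) − rank(y): -1, 4, -1, 6, -2, -1, -5; Σd² = 84
ρ = 1 − 6Σd² / [n(n²−1)] = 1 − 6×84 / (7×48) = 1 − 504/336 ≈ -0.500

-0.500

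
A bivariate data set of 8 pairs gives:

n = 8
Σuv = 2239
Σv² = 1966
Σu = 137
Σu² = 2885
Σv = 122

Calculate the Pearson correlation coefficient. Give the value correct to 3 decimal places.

r = (nΣuv − ΣuΣv) / √[(nΣu² − (Σu)²)(nΣv² − (Σv)²)]
Numerator: 8×2239 − 137×122 = 1198
Denominator: √[(23080 − 18769)(15728 − 14884)] = √[4311 × 844] = 1907.4811
r = 1198 / 1907.4811 ≈ 0.628

0.628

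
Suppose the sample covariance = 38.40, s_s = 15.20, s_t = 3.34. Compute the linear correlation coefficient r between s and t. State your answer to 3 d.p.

0.756

r = Cov(s,t) / (s_s · s_t) = 38.40 / (15.20 × 3.34)
  = 38.40 / 50.7680 ≈ 0.756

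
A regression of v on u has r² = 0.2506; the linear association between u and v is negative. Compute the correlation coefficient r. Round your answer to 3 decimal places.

|r| = √0.2506 = 0.501
The association is negative, so r = −0.501.

-0.501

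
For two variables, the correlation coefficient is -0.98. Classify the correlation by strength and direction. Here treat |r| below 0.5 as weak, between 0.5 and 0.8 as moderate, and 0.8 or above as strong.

r = -0.98 < 0 so the relationship is negative.
|r| = 0.98, which falls in the strong range.

strong negative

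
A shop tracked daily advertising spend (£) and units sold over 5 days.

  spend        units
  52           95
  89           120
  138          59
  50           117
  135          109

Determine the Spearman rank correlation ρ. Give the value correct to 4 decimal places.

Rank spend: 2, 3, 5, 1, 4
Rank units: 2, 5, 1, 4, 3
d = rank(spend) − rank(units): 0, -2, 4, -3, 1; Σd² = 30
ρ = 1 − 6Σd² / [n(n²−1)] = 1 − 6×30 / (5×24) = 1 − 180/120 ≈ -0.5000

-0.5000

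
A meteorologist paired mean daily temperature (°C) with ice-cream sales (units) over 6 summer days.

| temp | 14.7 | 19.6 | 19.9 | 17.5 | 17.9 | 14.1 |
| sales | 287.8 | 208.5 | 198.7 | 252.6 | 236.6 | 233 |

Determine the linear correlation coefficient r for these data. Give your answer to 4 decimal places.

-0.7256

n = 6, Σx = 103.7, Σy = 1417.2, Σx² = 1821.73, Σy² = 339858.1, Σxy = 24212.33
nΣxy − ΣxΣy = 145273.98 − 146963.64 = -1689.66
nΣx² − (Σx)² = 10930.38 − 10753.69 = 176.69; nΣy² − (Σy)² = 2039148.6 − 2008455.84 = 30692.76
r = -1689.66 / √(176.69 × 30692.76) = -1689.66 / 2328.7558 ≈ -0.7256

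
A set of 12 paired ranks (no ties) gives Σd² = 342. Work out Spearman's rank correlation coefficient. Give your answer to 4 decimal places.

ρ = 1 − 6Σd² / [n(n²−1)] = 1 − 6×342 / (12×143)
  = 1 − 2052/1716 = 1 − 1.19580 ≈ -0.1958

-0.1958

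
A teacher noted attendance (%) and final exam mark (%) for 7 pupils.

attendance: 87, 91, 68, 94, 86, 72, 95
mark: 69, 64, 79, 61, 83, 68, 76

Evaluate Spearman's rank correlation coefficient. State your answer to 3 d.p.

-0.429

Rank attendance: 4, 5, 1, 6, 3, 2, 7
Rank mark: 4, 2, 6, 1, 7, 3, 5
d = rank(attendance) − rank(mark): 0, 3, -5, 5, -4, -1, 2; Σd² = 80
ρ = 1 − 6Σd² / [n(n²−1)] = 1 − 6×80 / (7×48) = 1 − 480/336 ≈ -0.429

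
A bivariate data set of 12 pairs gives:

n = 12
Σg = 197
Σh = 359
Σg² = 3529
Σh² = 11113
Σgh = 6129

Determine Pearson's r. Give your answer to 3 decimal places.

0.710

r = (nΣgh − ΣgΣh) / √[(nΣg² − (Σg)²)(nΣh² − (Σh)²)]
Numerator: 12×6129 − 197×359 = 2825
Denominator: √[(42348 − 38809)(133356 − 128881)] = √[3539 × 4475] = 3979.5760
r = 2825 / 3979.5760 ≈ 0.710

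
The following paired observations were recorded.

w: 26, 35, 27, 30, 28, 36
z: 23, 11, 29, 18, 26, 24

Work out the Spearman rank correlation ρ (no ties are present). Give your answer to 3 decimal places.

-0.371

Rank w: 1, 5, 2, 4, 3, 6
Rank z: 3, 1, 6, 2, 5, 4
d = rank(w) − rank(z): -2, 4, -4, 2, -2, 2; Σd² = 48
ρ = 1 − 6Σd² / [n(n²−1)] = 1 − 6×48 / (6×35) = 1 − 288/210 ≈ -0.371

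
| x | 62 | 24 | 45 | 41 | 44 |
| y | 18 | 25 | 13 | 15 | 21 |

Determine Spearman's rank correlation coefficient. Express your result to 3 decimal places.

-0.500

Rank x: 5, 1, 4, 2, 3
Rank y: 3, 5, 1, 2, 4
d = rank(x) − rank(y): 2, -4, 3, 0, -1; Σd² = 30
ρ = 1 − 6Σd² / [n(n²−1)] = 1 − 6×30 / (5×24) = 1 − 180/120 ≈ -0.500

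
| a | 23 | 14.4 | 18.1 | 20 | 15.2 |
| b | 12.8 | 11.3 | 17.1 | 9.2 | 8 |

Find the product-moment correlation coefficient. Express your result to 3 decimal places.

0.257

n = 5, Σa = 90.7, Σb = 58.4, Σa² = 1695.01, Σb² = 732.58, Σab = 1072.23
nΣab − ΣaΣb = 5361.15 − 5296.88 = 64.27
nΣa² − (Σa)² = 8475.05 − 8226.49 = 248.56; nΣb² − (Σb)² = 3662.9 − 3410.56 = 252.34
r = 64.27 / √(248.56 × 252.34) = 64.27 / 250.4429 ≈ 0.257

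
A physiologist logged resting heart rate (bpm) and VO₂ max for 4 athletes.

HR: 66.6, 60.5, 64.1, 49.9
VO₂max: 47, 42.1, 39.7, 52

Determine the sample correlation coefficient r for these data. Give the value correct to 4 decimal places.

-0.6718

n = 4, Σx = 241.1, Σy = 180.8, Σx² = 14694.63, Σy² = 8261.5, Σxy = 10816.82
nΣxy − ΣxΣy = 43267.28 − 43590.88 = -323.6
nΣx² − (Σx)² = 58778.52 − 58129.21 = 649.31; nΣy² − (Σy)² = 33046 − 32688.64 = 357.36
r = -323.6 / √(649.31 × 357.36) = -323.6 / 481.7026 ≈ -0.6718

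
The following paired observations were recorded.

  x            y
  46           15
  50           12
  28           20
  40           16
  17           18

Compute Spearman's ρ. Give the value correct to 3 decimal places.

Rank x: 4, 5, 2, 3, 1
Rank y: 2, 1, 5, 3, 4
d = rank(x) − rank(y): 2, 4, -3, 0, -3; Σd² = 38
ρ = 1 − 6Σd² / [n(n²−1)] = 1 − 6×38 / (5×24) = 1 − 228/120 ≈ -0.900

-0.900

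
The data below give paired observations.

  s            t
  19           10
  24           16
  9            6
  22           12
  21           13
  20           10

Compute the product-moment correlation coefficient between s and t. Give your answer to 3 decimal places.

n = 6, Σs = 115, Σt = 67, Σs² = 2343, Σt² = 805, Σst = 1365
nΣst − ΣsΣt = 8190 − 7705 = 485
nΣs² − (Σs)² = 14058 − 13225 = 833; nΣt² − (Σt)² = 4830 − 4489 = 341
r = 485 / √(833 × 341) = 485 / 532.9662 ≈ 0.910

0.910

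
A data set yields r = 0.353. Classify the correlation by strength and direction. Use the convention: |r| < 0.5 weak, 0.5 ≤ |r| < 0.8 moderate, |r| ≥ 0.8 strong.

weak positive

r = 0.353 > 0 so the relationship is positive.
|r| = 0.353, which falls in the weak range.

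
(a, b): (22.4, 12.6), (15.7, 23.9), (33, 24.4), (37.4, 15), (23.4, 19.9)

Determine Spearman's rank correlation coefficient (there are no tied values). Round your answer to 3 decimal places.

Rank a: 2, 1, 4, 5, 3
Rank b: 1, 4, 5, 2, 3
d = rank(a) − rank(b): 1, -3, -1, 3, 0; Σd² = 20
ρ = 1 − 6Σd² / [n(n²−1)] = 1 − 6×20 / (5×24) = 1 − 120/120 ≈ 0.000

0.000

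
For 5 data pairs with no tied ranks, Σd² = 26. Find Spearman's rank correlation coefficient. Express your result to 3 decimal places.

-0.300

ρ = 1 − 6Σd² / [n(n²−1)] = 1 − 6×26 / (5×24)
  = 1 − 156/120 = 1 − 1.3000 ≈ -0.300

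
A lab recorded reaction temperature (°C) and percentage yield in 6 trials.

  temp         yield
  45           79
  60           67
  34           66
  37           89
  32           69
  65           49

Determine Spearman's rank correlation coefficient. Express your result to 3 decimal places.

-0.371

Rank temp: 4, 5, 2, 3, 1, 6
Rank yield: 5, 3, 2, 6, 4, 1
d = rank(temp) − rank(yield): -1, 2, 0, -3, -3, 5; Σd² = 48
ρ = 1 − 6Σd² / [n(n²−1)] = 1 − 6×48 / (6×35) = 1 − 288/210 ≈ -0.371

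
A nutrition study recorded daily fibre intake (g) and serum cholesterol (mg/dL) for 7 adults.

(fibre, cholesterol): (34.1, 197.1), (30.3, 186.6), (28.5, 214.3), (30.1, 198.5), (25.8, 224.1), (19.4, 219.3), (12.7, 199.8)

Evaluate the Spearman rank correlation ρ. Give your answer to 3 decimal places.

Rank fibre: 7, 6, 4, 5, 3, 2, 1
Rank cholesterol: 2, 1, 5, 3, 7, 6, 4
d = rank(fibre) − rank(cholesterol): 5, 5, -1, 2, -4, -4, -3; Σd² = 96
ρ = 1 − 6Σd² / [n(n²−1)] = 1 − 6×96 / (7×48) = 1 − 576/336 ≈ -0.714

-0.714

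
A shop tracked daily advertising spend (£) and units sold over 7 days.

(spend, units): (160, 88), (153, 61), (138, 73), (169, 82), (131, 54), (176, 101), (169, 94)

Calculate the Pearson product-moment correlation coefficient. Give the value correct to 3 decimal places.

n = 7, Σx = 1096, Σy = 553, Σx² = 173312, Σy² = 45471, Σxy = 88081
nΣxy − ΣxΣy = 616567 − 606088 = 10479
nΣx² − (Σx)² = 1213184 − 1201216 = 11968; nΣy² − (Σy)² = 318297 − 305809 = 12488
r = 10479 / √(11968 × 12488) = 10479 / 12225.2355 ≈ 0.857

0.857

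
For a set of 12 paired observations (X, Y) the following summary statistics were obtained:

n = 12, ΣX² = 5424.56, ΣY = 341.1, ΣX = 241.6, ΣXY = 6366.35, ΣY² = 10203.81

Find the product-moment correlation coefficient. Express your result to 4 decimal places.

-0.9392

r = (nΣXY − ΣXΣY) / √[(nΣX² − (ΣX)²)(nΣY² − (ΣY)²)]
Numerator: 12×6366.35 − 241.6×341.1 = -6013.56
Denominator: √[(65094.72 − 58370.56)(122445.72 − 116349.21)] = √[6724.16 × 6096.51] = 6402.6486
r = -6013.56 / 6402.6486 ≈ -0.9392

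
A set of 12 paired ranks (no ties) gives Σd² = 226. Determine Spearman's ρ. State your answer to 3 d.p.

0.210

ρ = 1 − 6Σd² / [n(n²−1)] = 1 − 6×226 / (12×143)
  = 1 − 1356/1716 = 1 − 0.7902 ≈ 0.210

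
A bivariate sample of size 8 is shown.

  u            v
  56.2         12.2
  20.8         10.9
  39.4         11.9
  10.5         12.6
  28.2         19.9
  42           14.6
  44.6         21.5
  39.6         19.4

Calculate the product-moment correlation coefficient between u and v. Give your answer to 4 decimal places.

n = 8, Σu = 281.3, Σv = 123, Σu² = 11370.25, Σv² = 2015.8, Σuv = 4415.04
nΣuv − ΣuΣv = 35320.32 − 34599.9 = 720.42
nΣu² − (Σu)² = 90962 − 79129.69 = 11832.31; nΣv² − (Σv)² = 16126.4 − 15129 = 997.4
r = 720.42 / √(11832.31 × 997.4) = 720.42 / 3435.3378 ≈ 0.2097

0.2097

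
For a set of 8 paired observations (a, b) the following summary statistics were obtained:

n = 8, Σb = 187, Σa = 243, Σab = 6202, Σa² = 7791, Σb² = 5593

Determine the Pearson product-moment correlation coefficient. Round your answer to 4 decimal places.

r = (nΣab − ΣaΣb) / √[(nΣa² − (Σa)²)(nΣb² − (Σb)²)]
Numerator: 8×6202 − 243×187 = 4175
Denominator: √[(62328 − 59049)(44744 − 34969)] = √[3279 × 9775] = 5661.4684
r = 4175 / 5661.4684 ≈ 0.7374

0.7374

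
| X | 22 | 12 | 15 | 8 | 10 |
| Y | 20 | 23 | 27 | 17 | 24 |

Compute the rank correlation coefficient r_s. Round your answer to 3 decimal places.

Rank X: 5, 3, 4, 1, 2
Rank Y: 2, 3, 5, 1, 4
d = rank(X) − rank(Y): 3, 0, -1, 0, -2; Σd² = 14
ρ = 1 − 6Σd² / [n(n²−1)] = 1 − 6×14 / (5×24) = 1 − 84/120 ≈ 0.300

0.300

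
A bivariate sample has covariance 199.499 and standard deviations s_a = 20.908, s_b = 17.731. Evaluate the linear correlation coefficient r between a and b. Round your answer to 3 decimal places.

0.538

r = Cov(a,b) / (s_a · s_b) = 199.499 / (20.908 × 17.731)
  = 199.499 / 370.7197 ≈ 0.538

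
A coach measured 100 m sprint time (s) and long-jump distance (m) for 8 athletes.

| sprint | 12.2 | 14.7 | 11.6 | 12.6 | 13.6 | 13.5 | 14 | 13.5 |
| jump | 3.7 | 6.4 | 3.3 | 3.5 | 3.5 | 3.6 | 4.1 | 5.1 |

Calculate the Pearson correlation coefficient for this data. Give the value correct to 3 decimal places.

0.712

n = 8, Σx = 105.7, Σy = 33.2, Σx² = 1403.71, Σy² = 145.82, Σxy = 444.05
nΣxy − ΣxΣy = 3552.4 − 3509.24 = 43.16
nΣx² − (Σx)² = 11229.68 − 11172.49 = 57.19; nΣy² − (Σy)² = 1166.56 − 1102.24 = 64.32
r = 43.16 / √(57.19 × 64.32) = 43.16 / 60.6503 ≈ 0.712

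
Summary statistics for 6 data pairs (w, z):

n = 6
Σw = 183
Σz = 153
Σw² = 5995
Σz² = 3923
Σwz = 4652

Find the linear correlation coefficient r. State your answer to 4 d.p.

-0.1538

r = (nΣwz − ΣwΣz) / √[(nΣw² − (Σw)²)(nΣz² − (Σz)²)]
Numerator: 6×4652 − 183×153 = -87
Denominator: √[(35970 − 33489)(23538 − 23409)] = √[2481 × 129] = 565.7287
r = -87 / 565.7287 ≈ -0.1538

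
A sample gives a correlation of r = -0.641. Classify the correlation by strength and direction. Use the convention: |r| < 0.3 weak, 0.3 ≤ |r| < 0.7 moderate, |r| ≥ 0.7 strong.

moderate negative

r = -0.641 < 0 so the relationship is negative.
|r| = 0.641, which falls in the moderate range.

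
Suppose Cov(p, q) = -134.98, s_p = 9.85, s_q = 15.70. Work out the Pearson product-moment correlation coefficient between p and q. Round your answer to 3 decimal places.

r = Cov(p,q) / (s_p · s_q) = -134.98 / (9.85 × 15.70)
  = -134.98 / 154.6450 ≈ -0.873

-0.873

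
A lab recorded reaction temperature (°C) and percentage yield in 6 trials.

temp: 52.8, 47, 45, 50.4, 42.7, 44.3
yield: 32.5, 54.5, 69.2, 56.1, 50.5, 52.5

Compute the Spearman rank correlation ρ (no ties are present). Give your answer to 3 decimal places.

-0.029

Rank temp: 6, 4, 3, 5, 1, 2
Rank yield: 1, 4, 6, 5, 2, 3
d = rank(temp) − rank(yield): 5, 0, -3, 0, -1, -1; Σd² = 36
ρ = 1 − 6Σd² / [n(n²−1)] = 1 − 6×36 / (6×35) = 1 − 216/210 ≈ -0.029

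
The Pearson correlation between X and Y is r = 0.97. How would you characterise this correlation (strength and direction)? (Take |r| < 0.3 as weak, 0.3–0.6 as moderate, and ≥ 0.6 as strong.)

r = 0.97 > 0 so the relationship is positive.
|r| = 0.97, which falls in the strong range.

strong positive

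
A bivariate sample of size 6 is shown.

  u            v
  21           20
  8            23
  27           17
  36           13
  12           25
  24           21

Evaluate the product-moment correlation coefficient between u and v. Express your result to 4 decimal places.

n = 6, Σu = 128, Σv = 119, Σu² = 3250, Σv² = 2453, Σuv = 2335
nΣuv − ΣuΣv = 14010 − 15232 = -1222
nΣu² − (Σu)² = 19500 − 16384 = 3116; nΣv² − (Σv)² = 14718 − 14161 = 557
r = -1222 / √(3116 × 557) = -1222 / 1317.4263 ≈ -0.9276

-0.9276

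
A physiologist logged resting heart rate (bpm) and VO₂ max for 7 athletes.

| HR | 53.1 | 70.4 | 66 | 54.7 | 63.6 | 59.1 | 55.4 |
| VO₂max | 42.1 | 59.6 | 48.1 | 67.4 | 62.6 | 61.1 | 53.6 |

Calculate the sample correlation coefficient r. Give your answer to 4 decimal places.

0.1584

n = 7, Σx = 422.3, Σy = 394.5, Σx² = 25730.79, Σy² = 22705.87, Σxy = 23854.54
nΣxy − ΣxΣy = 166981.78 − 166597.35 = 384.43
nΣx² − (Σx)² = 180115.53 − 178337.29 = 1778.24; nΣy² − (Σy)² = 158941.09 − 155630.25 = 3310.84
r = 384.43 / √(1778.24 × 3310.84) = 384.43 / 2426.4105 ≈ 0.1584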